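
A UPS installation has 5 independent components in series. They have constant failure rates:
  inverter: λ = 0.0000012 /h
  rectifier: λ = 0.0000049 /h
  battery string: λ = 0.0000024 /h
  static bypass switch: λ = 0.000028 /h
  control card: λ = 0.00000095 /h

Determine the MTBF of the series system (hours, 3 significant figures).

26700

Series of exponential components: λ_sys = Σ λ_i
λ_sys = 0.0000012 + 0.0000049 + 0.0000024 + 0.000028 + 0.00000095 = 3.7450e-05 /h
MTBF = 1 / λ_sys = 26700 h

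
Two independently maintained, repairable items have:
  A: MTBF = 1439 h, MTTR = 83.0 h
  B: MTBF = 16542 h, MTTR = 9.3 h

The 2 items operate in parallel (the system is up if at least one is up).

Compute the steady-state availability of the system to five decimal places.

0.99997

A(A) = MTBF/(MTBF+MTTR) = 1439/(1439+83.0) = 0.945466
A(B) = MTBF/(MTBF+MTTR) = 16542/(16542+9.3) = 0.999438
Parallel availability: 1 − (1 − 0.945466)(1 − 0.999438) = 0.99997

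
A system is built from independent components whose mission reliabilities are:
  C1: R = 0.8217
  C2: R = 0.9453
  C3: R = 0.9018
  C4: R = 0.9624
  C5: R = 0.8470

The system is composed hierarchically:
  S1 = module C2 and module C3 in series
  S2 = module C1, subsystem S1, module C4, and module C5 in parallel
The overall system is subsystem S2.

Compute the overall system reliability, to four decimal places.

Series (C2 and C3): 0.945300 × 0.901800 = 0.852472
Parallel (C1, [0.852472], C4, and C5): 1 − (1 − 0.821700)(1 − 0.852472)(1 − 0.962400)(1 − 0.847000) = 0.9998

0.9998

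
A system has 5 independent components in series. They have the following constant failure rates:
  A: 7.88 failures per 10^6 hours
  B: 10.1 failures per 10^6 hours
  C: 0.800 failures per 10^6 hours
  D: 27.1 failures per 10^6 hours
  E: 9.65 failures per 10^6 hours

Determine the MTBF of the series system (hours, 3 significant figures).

Series of exponential components: λ_sys = Σ λ_i
λ_sys = 0.00000788 + 0.0000101 + 0.000000800 + 0.0000271 + 0.00000965 = 5.5530e-05 /h
MTBF = 1 / λ_sys = 18000 h

18000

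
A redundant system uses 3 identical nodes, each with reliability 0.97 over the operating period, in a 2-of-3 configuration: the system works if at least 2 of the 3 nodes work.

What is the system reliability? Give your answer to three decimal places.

R = Σ_{i=2}^{3} C(3,i) p^i (1−p)^{3−i} with p = 0.97
C(3,2)·0.97^2·0.03^1 = 0.08468
C(3,3)·0.97^3·0.03^0 = 0.91267
Sum = 0.997

0.997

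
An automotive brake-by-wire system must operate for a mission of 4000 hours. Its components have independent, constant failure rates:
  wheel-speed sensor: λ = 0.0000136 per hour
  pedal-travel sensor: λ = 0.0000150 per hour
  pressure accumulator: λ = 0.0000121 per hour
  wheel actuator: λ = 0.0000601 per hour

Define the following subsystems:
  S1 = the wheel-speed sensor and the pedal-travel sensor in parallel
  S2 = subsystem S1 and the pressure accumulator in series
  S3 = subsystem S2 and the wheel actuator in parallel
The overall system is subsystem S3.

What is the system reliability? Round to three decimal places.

0.989

R(wheel-speed sensor) = exp(−0.0000136 × 4000) = 0.94705
R(pedal-travel sensor) = exp(−0.0000150 × 4000) = 0.94176
R(pressure accumulator) = exp(−0.0000121 × 4000) = 0.95275
R(wheel actuator) = exp(−0.0000601 × 4000) = 0.78631
Parallel (wheel-speed sensor and pedal-travel sensor): 1 − (1 − 0.94705)(1 − 0.94176) = 0.99692
Series ([0.99692] and pressure accumulator): 0.99692 × 0.95275 = 0.94982
Parallel ([0.94982] and wheel actuator): 1 − (1 − 0.94982)(1 − 0.78631) = 0.989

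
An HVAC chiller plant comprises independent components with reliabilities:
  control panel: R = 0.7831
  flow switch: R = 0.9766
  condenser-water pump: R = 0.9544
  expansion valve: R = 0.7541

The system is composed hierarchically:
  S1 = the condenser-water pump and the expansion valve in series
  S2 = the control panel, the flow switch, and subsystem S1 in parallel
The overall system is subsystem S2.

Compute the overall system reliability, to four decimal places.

Series (condenser-water pump and expansion valve): 0.954400 × 0.754100 = 0.719713
Parallel (control panel, flow switch, and [0.719713]): 1 − (1 − 0.783100)(1 − 0.976600)(1 − 0.719713) = 0.9986

0.9986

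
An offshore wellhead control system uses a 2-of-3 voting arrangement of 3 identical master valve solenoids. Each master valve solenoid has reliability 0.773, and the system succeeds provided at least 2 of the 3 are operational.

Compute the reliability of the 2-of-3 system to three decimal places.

R = Σ_{i=2}^{3} C(3,i) p^i (1−p)^{3−i} with p = 0.773
C(3,2)·0.773^2·0.227^1 = 0.40692
C(3,3)·0.773^3·0.227^0 = 0.46189
Sum = 0.869

0.869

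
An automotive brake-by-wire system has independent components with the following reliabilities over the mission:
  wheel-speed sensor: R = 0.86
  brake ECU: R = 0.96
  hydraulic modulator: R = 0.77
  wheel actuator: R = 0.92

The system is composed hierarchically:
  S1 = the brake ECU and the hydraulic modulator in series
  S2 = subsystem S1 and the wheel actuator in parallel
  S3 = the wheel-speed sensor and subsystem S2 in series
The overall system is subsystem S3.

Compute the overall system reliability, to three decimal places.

0.842

Series (brake ECU and hydraulic modulator): 0.96000 × 0.77000 = 0.73920
Parallel ([0.73920] and wheel actuator): 1 − (1 − 0.73920)(1 − 0.92000) = 0.97914
Series (wheel-speed sensor and [0.97914]): 0.86000 × 0.97914 = 0.842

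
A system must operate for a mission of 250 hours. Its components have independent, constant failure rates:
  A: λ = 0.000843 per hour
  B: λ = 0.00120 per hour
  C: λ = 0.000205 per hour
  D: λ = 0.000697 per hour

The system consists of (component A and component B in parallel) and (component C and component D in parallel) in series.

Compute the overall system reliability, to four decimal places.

R(A) = exp(−0.000843 × 250) = 0.809977
R(B) = exp(−0.00120 × 250) = 0.740818
R(C) = exp(−0.000205 × 250) = 0.950041
R(D) = exp(−0.000697 × 250) = 0.840087
Parallel (A and B): 1 − (1 − 0.809977)(1 − 0.740818) = 0.950749
Parallel (C and D): 1 − (1 − 0.950041)(1 − 0.840087) = 0.992011
Series ([0.950749] and [0.992011]): 0.950749 × 0.992011 = 0.9432

0.9432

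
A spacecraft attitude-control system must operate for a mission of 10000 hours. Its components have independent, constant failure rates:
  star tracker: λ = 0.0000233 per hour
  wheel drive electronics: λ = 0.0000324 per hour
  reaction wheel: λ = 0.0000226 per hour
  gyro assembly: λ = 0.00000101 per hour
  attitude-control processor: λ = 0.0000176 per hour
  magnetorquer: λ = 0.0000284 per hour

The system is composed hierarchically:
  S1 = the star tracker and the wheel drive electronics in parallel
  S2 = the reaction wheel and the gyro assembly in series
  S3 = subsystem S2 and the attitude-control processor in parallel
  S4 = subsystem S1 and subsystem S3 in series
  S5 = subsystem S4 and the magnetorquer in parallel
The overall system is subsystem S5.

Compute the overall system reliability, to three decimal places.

R(star tracker) = exp(−0.0000233 × 10000) = 0.79215
R(wheel drive electronics) = exp(−0.0000324 × 10000) = 0.72325
R(reaction wheel) = exp(−0.0000226 × 10000) = 0.79772
R(gyro assembly) = exp(−0.00000101 × 10000) = 0.98995
R(attitude-control processor) = exp(−0.0000176 × 10000) = 0.83862
R(magnetorquer) = exp(−0.0000284 × 10000) = 0.75277
Parallel (star tracker and wheel drive electronics): 1 − (1 − 0.79215)(1 − 0.72325) = 0.94248
Series (reaction wheel and gyro assembly): 0.79772 × 0.98995 = 0.78970
Parallel ([0.78970] and attitude-control processor): 1 − (1 − 0.78970)(1 − 0.83862) = 0.96606
Series ([0.94248] and [0.96606]): 0.94248 × 0.96606 = 0.91049
Parallel ([0.91049] and magnetorquer): 1 − (1 − 0.91049)(1 − 0.75277) = 0.978

0.978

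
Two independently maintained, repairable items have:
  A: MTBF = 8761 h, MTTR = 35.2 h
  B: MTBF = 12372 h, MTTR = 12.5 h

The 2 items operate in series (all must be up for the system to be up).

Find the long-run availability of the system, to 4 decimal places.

A(A) = MTBF/(MTBF+MTTR) = 8761/(8761+35.2) = 0.995998
A(B) = MTBF/(MTBF+MTTR) = 12372/(12372+12.5) = 0.998991
Series availability: 0.995998 × 0.998991 = 0.9950

0.9950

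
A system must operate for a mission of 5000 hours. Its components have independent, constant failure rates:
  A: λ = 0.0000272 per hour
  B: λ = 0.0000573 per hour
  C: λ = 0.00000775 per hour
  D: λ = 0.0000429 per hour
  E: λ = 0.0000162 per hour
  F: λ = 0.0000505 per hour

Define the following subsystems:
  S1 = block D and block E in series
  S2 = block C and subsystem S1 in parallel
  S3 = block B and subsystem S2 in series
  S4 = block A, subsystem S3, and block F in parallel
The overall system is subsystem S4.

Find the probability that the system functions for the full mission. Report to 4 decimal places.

R(A) = exp(−0.0000272 × 5000) = 0.872843
R(B) = exp(−0.0000573 × 5000) = 0.750887
R(C) = exp(−0.00000775 × 5000) = 0.961991
R(D) = exp(−0.0000429 × 5000) = 0.806945
R(E) = exp(−0.0000162 × 5000) = 0.922194
R(F) = exp(−0.0000505 × 5000) = 0.776856
Series (D and E): 0.806945 × 0.922194 = 0.744160
Parallel (C and [0.744160]): 1 − (1 − 0.961991)(1 − 0.744160) = 0.990276
Series (B and [0.990276]): 0.750887 × 0.990276 = 0.743585
Parallel (A, [0.743585], and F): 1 − (1 − 0.872843)(1 − 0.743585)(1 − 0.776856) = 0.9927

0.9927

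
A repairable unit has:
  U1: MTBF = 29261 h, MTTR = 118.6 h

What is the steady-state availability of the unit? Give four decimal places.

A(U1) = MTBF/(MTBF+MTTR) = 29261/(29261+118.6) = 0.9960

0.9960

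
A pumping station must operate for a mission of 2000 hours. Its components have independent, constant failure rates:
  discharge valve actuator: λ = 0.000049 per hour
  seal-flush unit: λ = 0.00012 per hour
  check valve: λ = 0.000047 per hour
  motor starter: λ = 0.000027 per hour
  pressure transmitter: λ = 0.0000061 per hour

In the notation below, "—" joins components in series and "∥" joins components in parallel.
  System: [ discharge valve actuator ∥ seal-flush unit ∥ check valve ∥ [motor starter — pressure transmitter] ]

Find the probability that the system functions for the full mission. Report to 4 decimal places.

0.9999

R(discharge valve actuator) = exp(−0.000049 × 2000) = 0.906649
R(seal-flush unit) = exp(−0.00012 × 2000) = 0.786628
R(check valve) = exp(−0.000047 × 2000) = 0.910283
R(motor starter) = exp(−0.000027 × 2000) = 0.947432
R(pressure transmitter) = exp(−0.0000061 × 2000) = 0.987874
Series (motor starter and pressure transmitter): 0.947432 × 0.987874 = 0.935943
Parallel (discharge valve actuator, seal-flush unit, check valve, and [0.935943]): 1 − (1 − 0.906649)(1 − 0.786628)(1 − 0.910283)(1 − 0.935943) = 0.9999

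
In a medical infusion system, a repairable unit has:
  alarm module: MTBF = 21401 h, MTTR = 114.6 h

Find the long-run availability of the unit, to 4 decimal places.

0.9947

A(alarm module) = MTBF/(MTBF+MTTR) = 21401/(21401+114.6) = 0.9947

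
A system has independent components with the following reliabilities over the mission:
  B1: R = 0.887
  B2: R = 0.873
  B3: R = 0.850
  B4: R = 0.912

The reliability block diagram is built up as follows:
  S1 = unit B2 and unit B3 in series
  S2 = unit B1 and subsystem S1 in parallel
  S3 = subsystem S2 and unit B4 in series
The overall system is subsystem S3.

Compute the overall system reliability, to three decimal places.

Series (B2 and B3): 0.87300 × 0.85000 = 0.74205
Parallel (B1 and [0.74205]): 1 − (1 − 0.88700)(1 − 0.74205) = 0.97085
Series ([0.97085] and B4): 0.97085 × 0.91200 = 0.885

0.885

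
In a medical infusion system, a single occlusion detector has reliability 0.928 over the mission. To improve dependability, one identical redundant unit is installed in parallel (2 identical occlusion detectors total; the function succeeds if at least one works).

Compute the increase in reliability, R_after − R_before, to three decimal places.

R_before = 0.928
R_after = 1 − (1 − 0.928)^2 = 0.995
ΔR = 0.995 − 0.928 = 0.067

0.067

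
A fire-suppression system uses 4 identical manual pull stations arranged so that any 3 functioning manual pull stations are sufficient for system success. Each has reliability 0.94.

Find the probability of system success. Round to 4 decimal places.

0.9801

R = Σ_{i=3}^{4} C(4,i) p^i (1−p)^{4−i} with p = 0.94
C(4,3)·0.94^3·0.06^1 = 0.199340
C(4,4)·0.94^4·0.06^0 = 0.780749
Sum = 0.9801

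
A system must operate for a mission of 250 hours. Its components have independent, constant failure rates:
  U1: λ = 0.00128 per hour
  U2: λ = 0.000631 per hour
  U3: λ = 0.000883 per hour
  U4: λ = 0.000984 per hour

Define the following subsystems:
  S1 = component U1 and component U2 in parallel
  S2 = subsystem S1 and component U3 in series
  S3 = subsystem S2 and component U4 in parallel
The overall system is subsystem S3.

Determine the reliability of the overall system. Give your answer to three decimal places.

R(U1) = exp(−0.00128 × 250) = 0.72615
R(U2) = exp(−0.000631 × 250) = 0.85406
R(U3) = exp(−0.000883 × 250) = 0.80192
R(U4) = exp(−0.000984 × 250) = 0.78192
Parallel (U1 and U2): 1 − (1 − 0.72615)(1 − 0.85406) = 0.96003
Series ([0.96003] and U3): 0.96003 × 0.80192 = 0.76987
Parallel ([0.76987] and U4): 1 − (1 − 0.76987)(1 − 0.78192) = 0.950

0.950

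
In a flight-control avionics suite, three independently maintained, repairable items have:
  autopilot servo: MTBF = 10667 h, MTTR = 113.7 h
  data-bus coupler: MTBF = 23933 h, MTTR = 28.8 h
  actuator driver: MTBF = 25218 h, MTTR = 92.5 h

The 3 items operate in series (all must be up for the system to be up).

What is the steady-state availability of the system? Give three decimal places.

0.985

A(autopilot servo) = MTBF/(MTBF+MTTR) = 10667/(10667+113.7) = 0.989453
A(data-bus coupler) = MTBF/(MTBF+MTTR) = 23933/(23933+28.8) = 0.998798
A(actuator driver) = MTBF/(MTBF+MTTR) = 25218/(25218+92.5) = 0.996345
Series availability: 0.989453 × 0.998798 × 0.996345 = 0.985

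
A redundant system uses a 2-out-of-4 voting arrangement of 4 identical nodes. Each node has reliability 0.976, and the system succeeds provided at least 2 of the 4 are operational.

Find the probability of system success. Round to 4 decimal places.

0.9999

R = Σ_{i=2}^{4} C(4,i) p^i (1−p)^{4−i} with p = 0.976
C(4,2)·0.976^2·0.024^2 = 0.003292
C(4,3)·0.976^3·0.024^1 = 0.089253
C(4,4)·0.976^4·0.024^0 = 0.907401
Sum = 0.9999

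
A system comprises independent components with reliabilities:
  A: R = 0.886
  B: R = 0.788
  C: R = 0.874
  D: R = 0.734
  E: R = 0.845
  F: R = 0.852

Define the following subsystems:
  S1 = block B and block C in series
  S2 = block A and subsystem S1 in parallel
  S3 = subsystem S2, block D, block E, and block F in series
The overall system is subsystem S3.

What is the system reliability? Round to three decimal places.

0.510

Series (B and C): 0.78800 × 0.87400 = 0.68871
Parallel (A and [0.68871]): 1 − (1 − 0.88600)(1 − 0.68871) = 0.96451
Series ([0.96451], D, E, and F): 0.96451 × 0.73400 × 0.84500 × 0.85200 = 0.510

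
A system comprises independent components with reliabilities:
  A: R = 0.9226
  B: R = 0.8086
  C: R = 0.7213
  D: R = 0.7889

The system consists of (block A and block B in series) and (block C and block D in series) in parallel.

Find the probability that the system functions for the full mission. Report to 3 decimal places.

Series (A and B): 0.92260 × 0.80860 = 0.74601
Series (C and D): 0.72130 × 0.78890 = 0.56903
Parallel ([0.74601] and [0.56903]): 1 − (1 − 0.74601)(1 − 0.56903) = 0.891

0.891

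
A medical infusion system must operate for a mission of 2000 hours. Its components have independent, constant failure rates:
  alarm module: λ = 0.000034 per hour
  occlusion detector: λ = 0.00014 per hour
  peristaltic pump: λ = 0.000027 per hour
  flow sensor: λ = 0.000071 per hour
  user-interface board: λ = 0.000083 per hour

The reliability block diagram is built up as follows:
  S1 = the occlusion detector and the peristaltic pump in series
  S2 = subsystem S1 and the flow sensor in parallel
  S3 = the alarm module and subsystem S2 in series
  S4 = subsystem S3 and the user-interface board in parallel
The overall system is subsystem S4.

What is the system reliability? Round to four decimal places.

0.9846

R(alarm module) = exp(−0.000034 × 2000) = 0.934260
R(occlusion detector) = exp(−0.00014 × 2000) = 0.755784
R(peristaltic pump) = exp(−0.000027 × 2000) = 0.947432
R(flow sensor) = exp(−0.000071 × 2000) = 0.867621
R(user-interface board) = exp(−0.000083 × 2000) = 0.847046
Series (occlusion detector and peristaltic pump): 0.755784 × 0.947432 = 0.716054
Parallel ([0.716054] and flow sensor): 1 − (1 − 0.716054)(1 − 0.867621) = 0.962412
Series (alarm module and [0.962412]): 0.934260 × 0.962412 = 0.899143
Parallel ([0.899143] and user-interface board): 1 − (1 − 0.899143)(1 − 0.847046) = 0.9846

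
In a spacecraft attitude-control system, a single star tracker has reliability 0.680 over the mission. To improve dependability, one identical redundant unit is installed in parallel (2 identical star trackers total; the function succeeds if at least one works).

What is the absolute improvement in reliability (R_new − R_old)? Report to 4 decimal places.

R_before = 0.680
R_after = 1 − (1 − 0.680)^2 = 0.8976
ΔR = 0.8976 − 0.680 = 0.2176

0.2176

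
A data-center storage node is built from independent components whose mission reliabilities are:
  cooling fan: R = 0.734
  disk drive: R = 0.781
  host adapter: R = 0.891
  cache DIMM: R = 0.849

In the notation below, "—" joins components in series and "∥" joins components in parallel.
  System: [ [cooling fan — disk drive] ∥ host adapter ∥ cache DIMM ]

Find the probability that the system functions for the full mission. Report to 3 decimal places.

Series (cooling fan and disk drive): 0.73400 × 0.78100 = 0.57325
Parallel ([0.57325], host adapter, and cache DIMM): 1 − (1 − 0.57325)(1 − 0.89100)(1 − 0.84900) = 0.993

0.993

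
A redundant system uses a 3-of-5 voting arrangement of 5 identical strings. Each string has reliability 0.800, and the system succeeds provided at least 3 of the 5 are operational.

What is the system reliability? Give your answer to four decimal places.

0.9421

R = Σ_{i=3}^{5} C(5,i) p^i (1−p)^{5−i} with p = 0.800
C(5,3)·0.800^3·0.200^2 = 0.204800
C(5,4)·0.800^4·0.200^1 = 0.409600
C(5,5)·0.800^5·0.200^0 = 0.327680
Sum = 0.9421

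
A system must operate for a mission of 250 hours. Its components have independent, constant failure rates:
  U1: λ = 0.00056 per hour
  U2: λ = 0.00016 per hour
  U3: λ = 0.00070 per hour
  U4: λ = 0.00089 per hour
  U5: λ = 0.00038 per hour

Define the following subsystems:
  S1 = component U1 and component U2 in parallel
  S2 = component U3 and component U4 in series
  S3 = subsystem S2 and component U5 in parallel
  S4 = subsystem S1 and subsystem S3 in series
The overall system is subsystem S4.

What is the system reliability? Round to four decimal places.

0.9653

R(U1) = exp(−0.00056 × 250) = 0.869358
R(U2) = exp(−0.00016 × 250) = 0.960789
R(U3) = exp(−0.00070 × 250) = 0.839457
R(U4) = exp(−0.00089 × 250) = 0.800515
R(U5) = exp(−0.00038 × 250) = 0.909373
Parallel (U1 and U2): 1 − (1 − 0.869358)(1 − 0.960789) = 0.994877
Series (U3 and U4): 0.839457 × 0.800515 = 0.671998
Parallel ([0.671998] and U5): 1 − (1 − 0.671998)(1 − 0.909373) = 0.970274
Series ([0.994877] and [0.970274]): 0.994877 × 0.970274 = 0.9653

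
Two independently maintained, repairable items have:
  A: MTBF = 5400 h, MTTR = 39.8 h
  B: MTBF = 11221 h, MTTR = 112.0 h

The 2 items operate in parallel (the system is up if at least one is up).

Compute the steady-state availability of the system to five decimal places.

0.99993

A(A) = MTBF/(MTBF+MTTR) = 5400/(5400+39.8) = 0.992684
A(B) = MTBF/(MTBF+MTTR) = 11221/(11221+112.0) = 0.990117
Parallel availability: 1 − (1 − 0.992684)(1 − 0.990117) = 0.99993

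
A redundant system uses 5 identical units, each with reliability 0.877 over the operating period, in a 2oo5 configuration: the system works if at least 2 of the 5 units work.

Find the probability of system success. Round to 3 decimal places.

0.999

R = Σ_{i=2}^{5} C(5,i) p^i (1−p)^{5−i} with p = 0.877
C(5,2)·0.877^2·0.123^3 = 0.01431
C(5,3)·0.877^3·0.123^2 = 0.10205
C(5,4)·0.877^4·0.123^1 = 0.36381
C(5,5)·0.877^5·0.123^0 = 0.51880
Sum = 0.999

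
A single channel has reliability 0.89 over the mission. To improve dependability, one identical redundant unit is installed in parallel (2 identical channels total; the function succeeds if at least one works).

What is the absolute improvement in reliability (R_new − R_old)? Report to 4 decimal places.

0.0979

R_before = 0.89
R_after = 1 − (1 − 0.89)^2 = 0.9879
ΔR = 0.9879 − 0.89 = 0.0979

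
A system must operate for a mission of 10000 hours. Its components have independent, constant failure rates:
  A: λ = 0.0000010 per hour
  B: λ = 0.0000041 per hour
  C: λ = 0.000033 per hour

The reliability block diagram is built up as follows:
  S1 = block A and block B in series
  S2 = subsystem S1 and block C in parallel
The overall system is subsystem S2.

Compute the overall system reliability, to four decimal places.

R(A) = exp(−0.0000010 × 10000) = 0.990050
R(B) = exp(−0.0000041 × 10000) = 0.959829
R(C) = exp(−0.000033 × 10000) = 0.718924
Series (A and B): 0.990050 × 0.959829 = 0.950279
Parallel ([0.950279] and C): 1 − (1 − 0.950279)(1 − 0.718924) = 0.9860

0.9860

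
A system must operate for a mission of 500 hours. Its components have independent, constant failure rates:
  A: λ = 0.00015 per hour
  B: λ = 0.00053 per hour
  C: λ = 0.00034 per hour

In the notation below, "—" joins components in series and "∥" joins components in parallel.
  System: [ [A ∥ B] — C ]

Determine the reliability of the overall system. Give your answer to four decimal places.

R(A) = exp(−0.00015 × 500) = 0.927743
R(B) = exp(−0.00053 × 500) = 0.767206
R(C) = exp(−0.00034 × 500) = 0.843665
Parallel (A and B): 1 − (1 − 0.927743)(1 − 0.767206) = 0.983179
Series ([0.983179] and C): 0.983179 × 0.843665 = 0.8295

0.8295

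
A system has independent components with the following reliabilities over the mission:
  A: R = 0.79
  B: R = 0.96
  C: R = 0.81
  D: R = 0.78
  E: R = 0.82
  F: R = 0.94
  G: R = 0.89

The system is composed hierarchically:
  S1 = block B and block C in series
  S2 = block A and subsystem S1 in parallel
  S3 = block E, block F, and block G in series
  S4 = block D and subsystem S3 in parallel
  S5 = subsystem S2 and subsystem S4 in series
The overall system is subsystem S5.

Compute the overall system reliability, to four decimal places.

0.8874

Series (B and C): 0.960000 × 0.810000 = 0.777600
Parallel (A and [0.777600]): 1 − (1 − 0.790000)(1 − 0.777600) = 0.953296
Series (E, F, and G): 0.820000 × 0.940000 × 0.890000 = 0.686012
Parallel (D and [0.686012]): 1 − (1 − 0.780000)(1 − 0.686012) = 0.930923
Series ([0.953296] and [0.930923]): 0.953296 × 0.930923 = 0.8874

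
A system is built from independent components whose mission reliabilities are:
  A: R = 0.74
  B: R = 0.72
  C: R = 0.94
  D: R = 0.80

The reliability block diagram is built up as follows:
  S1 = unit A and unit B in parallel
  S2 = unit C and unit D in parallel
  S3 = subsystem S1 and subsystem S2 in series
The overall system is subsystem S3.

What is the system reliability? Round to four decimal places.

Parallel (A and B): 1 − (1 − 0.740000)(1 − 0.720000) = 0.927200
Parallel (C and D): 1 − (1 − 0.940000)(1 − 0.800000) = 0.988000
Series ([0.927200] and [0.988000]): 0.927200 × 0.988000 = 0.9161

0.9161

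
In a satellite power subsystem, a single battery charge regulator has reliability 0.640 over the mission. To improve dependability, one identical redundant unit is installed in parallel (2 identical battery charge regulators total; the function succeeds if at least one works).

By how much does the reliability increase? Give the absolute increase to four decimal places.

0.2304

R_before = 0.640
R_after = 1 − (1 − 0.640)^2 = 0.8704
ΔR = 0.8704 − 0.640 = 0.2304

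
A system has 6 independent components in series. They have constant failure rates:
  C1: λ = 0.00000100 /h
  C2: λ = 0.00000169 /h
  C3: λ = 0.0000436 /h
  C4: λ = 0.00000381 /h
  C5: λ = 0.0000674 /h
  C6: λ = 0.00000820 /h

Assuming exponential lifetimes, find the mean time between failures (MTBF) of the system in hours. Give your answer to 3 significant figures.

Series of exponential components: λ_sys = Σ λ_i
λ_sys = 0.00000100 + 0.00000169 + 0.0000436 + 0.00000381 + 0.0000674 + 0.00000820 = 1.2570e-04 /h
MTBF = 1 / λ_sys = 7960 h

7960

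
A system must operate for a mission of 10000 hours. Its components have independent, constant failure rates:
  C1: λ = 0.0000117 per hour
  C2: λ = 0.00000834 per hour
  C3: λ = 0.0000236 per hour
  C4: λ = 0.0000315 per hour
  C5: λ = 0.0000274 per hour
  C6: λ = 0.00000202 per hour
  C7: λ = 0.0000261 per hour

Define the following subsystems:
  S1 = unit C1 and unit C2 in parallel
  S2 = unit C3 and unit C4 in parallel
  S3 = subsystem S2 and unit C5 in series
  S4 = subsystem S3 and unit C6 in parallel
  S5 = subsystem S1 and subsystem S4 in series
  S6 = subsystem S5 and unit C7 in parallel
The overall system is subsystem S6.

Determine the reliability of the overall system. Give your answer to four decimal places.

R(C1) = exp(−0.0000117 × 10000) = 0.889585
R(C2) = exp(−0.00000834 × 10000) = 0.919983
R(C3) = exp(−0.0000236 × 10000) = 0.789781
R(C4) = exp(−0.0000315 × 10000) = 0.729789
R(C5) = exp(−0.0000274 × 10000) = 0.760332
R(C6) = exp(−0.00000202 × 10000) = 0.980003
R(C7) = exp(−0.0000261 × 10000) = 0.770281
Parallel (C1 and C2): 1 − (1 − 0.889585)(1 − 0.919983) = 0.991165
Parallel (C3 and C4): 1 − (1 − 0.789781)(1 − 0.729789) = 0.943197
Series ([0.943197] and C5): 0.943197 × 0.760332 = 0.717143
Parallel ([0.717143] and C6): 1 − (1 − 0.717143)(1 − 0.980003) = 0.994344
Series ([0.991165] and [0.994344]): 0.991165 × 0.994344 = 0.985559
Parallel ([0.985559] and C7): 1 − (1 − 0.985559)(1 − 0.770281) = 0.9967

0.9967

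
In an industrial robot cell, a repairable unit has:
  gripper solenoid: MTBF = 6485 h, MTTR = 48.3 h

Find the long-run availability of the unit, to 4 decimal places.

A(gripper solenoid) = MTBF/(MTBF+MTTR) = 6485/(6485+48.3) = 0.9926

0.9926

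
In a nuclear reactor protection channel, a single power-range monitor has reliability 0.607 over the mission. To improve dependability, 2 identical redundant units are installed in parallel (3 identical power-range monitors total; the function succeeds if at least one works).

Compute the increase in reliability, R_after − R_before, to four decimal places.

0.3323

R_before = 0.607
R_after = 1 − (1 − 0.607)^3 = 0.9393
ΔR = 0.9393 − 0.607 = 0.3323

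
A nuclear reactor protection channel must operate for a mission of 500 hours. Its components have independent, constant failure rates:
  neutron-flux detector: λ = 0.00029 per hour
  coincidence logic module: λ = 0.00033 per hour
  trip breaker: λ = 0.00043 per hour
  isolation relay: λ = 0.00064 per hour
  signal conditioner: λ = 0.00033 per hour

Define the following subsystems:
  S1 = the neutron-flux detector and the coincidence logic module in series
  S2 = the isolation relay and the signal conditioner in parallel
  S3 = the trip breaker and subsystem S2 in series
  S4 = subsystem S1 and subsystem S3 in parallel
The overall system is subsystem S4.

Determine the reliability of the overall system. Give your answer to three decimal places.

R(neutron-flux detector) = exp(−0.00029 × 500) = 0.86502
R(coincidence logic module) = exp(−0.00033 × 500) = 0.84789
R(trip breaker) = exp(−0.00043 × 500) = 0.80654
R(isolation relay) = exp(−0.00064 × 500) = 0.72615
R(signal conditioner) = exp(−0.00033 × 500) = 0.84789
Series (neutron-flux detector and coincidence logic module): 0.86502 × 0.84789 = 0.73344
Parallel (isolation relay and signal conditioner): 1 − (1 − 0.72615)(1 − 0.84789) = 0.95834
Series (trip breaker and [0.95834]): 0.80654 × 0.95834 = 0.77294
Parallel ([0.73344] and [0.77294]): 1 − (1 − 0.73344)(1 − 0.77294) = 0.939

0.939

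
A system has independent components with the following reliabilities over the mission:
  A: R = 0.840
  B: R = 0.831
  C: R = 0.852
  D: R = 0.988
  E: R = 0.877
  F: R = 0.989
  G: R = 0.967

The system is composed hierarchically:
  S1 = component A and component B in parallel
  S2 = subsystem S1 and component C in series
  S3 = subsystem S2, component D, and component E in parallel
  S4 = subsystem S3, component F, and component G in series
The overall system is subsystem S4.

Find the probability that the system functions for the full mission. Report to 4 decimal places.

0.9561

Parallel (A and B): 1 − (1 − 0.840000)(1 − 0.831000) = 0.972960
Series ([0.972960] and C): 0.972960 × 0.852000 = 0.828962
Parallel ([0.828962], D, and E): 1 − (1 − 0.828962)(1 − 0.988000)(1 − 0.877000) = 0.999748
Series ([0.999748], F, and G): 0.999748 × 0.989000 × 0.967000 = 0.9561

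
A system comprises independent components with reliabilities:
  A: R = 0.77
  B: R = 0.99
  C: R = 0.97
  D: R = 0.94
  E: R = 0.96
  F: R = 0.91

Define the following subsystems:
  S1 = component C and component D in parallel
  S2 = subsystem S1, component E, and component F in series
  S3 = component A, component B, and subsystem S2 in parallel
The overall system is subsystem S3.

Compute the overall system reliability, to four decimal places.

Parallel (C and D): 1 − (1 − 0.970000)(1 − 0.940000) = 0.998200
Series ([0.998200], E, and F): 0.998200 × 0.960000 × 0.910000 = 0.872028
Parallel (A, B, and [0.872028]): 1 − (1 − 0.770000)(1 − 0.990000)(1 − 0.872028) = 0.9997

0.9997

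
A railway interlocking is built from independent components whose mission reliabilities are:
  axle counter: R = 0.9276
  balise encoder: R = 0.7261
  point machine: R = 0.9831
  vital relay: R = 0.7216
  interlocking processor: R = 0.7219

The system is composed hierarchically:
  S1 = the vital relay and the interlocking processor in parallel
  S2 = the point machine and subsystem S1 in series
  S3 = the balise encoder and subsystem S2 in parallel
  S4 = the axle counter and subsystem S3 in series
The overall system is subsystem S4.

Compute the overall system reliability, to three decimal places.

0.904

Parallel (vital relay and interlocking processor): 1 − (1 − 0.72160)(1 − 0.72190) = 0.92258
Series (point machine and [0.92258]): 0.98310 × 0.92258 = 0.90699
Parallel (balise encoder and [0.90699]): 1 − (1 − 0.72610)(1 − 0.90699) = 0.97452
Series (axle counter and [0.97452]): 0.92760 × 0.97452 = 0.904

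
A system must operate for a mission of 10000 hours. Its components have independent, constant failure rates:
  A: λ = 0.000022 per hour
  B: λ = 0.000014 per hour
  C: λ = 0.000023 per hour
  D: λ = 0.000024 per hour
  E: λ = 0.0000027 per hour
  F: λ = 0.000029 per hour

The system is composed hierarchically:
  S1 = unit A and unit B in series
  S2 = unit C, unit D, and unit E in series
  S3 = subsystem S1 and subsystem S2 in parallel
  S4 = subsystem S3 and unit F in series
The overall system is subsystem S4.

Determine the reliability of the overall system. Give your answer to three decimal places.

R(A) = exp(−0.000022 × 10000) = 0.80252
R(B) = exp(−0.000014 × 10000) = 0.86936
R(C) = exp(−0.000023 × 10000) = 0.79453
R(D) = exp(−0.000024 × 10000) = 0.78663
R(E) = exp(−0.0000027 × 10000) = 0.97336
R(F) = exp(−0.000029 × 10000) = 0.74826
Series (A and B): 0.80252 × 0.86936 = 0.69768
Series (C, D, and E): 0.79453 × 0.78663 × 0.97336 = 0.60835
Parallel ([0.69768] and [0.60835]): 1 − (1 − 0.69768)(1 − 0.60835) = 0.88160
Series ([0.88160] and F): 0.88160 × 0.74826 = 0.660

0.660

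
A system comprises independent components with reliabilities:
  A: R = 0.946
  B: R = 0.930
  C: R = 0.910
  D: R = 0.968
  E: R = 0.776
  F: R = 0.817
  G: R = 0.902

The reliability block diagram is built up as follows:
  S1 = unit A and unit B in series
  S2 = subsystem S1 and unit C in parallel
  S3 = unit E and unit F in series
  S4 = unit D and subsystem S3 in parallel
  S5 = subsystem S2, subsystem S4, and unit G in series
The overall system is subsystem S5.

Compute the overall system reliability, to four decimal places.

Series (A and B): 0.946000 × 0.930000 = 0.879780
Parallel ([0.879780] and C): 1 − (1 − 0.879780)(1 − 0.910000) = 0.989180
Series (E and F): 0.776000 × 0.817000 = 0.633992
Parallel (D and [0.633992]): 1 − (1 − 0.968000)(1 − 0.633992) = 0.988288
Series ([0.989180], [0.988288], and G): 0.989180 × 0.988288 × 0.902000 = 0.8818

0.8818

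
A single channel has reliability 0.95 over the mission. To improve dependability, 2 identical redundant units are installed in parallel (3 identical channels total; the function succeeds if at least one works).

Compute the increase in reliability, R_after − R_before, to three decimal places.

0.050

R_before = 0.95
R_after = 1 − (1 − 0.95)^3 = 1.000
ΔR = 1.000 − 0.95 = 0.050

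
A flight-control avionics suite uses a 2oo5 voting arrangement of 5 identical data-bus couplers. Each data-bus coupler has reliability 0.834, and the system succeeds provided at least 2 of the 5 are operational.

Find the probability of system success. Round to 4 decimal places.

0.9967

R = Σ_{i=2}^{5} C(5,i) p^i (1−p)^{5−i} with p = 0.834
C(5,2)·0.834^2·0.166^3 = 0.031817
C(5,3)·0.834^3·0.166^2 = 0.159851
C(5,4)·0.834^4·0.166^1 = 0.401552
C(5,5)·0.834^5·0.166^0 = 0.403488
Sum = 0.9967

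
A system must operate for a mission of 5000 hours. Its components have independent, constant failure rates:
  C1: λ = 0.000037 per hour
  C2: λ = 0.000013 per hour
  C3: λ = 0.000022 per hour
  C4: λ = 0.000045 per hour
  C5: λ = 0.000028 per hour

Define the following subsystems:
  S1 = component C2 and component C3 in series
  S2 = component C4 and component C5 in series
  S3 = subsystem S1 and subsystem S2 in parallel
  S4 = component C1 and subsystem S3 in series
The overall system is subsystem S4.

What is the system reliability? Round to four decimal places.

R(C1) = exp(−0.000037 × 5000) = 0.831104
R(C2) = exp(−0.000013 × 5000) = 0.937067
R(C3) = exp(−0.000022 × 5000) = 0.895834
R(C4) = exp(−0.000045 × 5000) = 0.798516
R(C5) = exp(−0.000028 × 5000) = 0.869358
Series (C2 and C3): 0.937067 × 0.895834 = 0.839456
Series (C4 and C5): 0.798516 × 0.869358 = 0.694196
Parallel ([0.839456] and [0.694196]): 1 − (1 − 0.839456)(1 − 0.694196) = 0.950905
Series (C1 and [0.950905]): 0.831104 × 0.950905 = 0.7903

0.7903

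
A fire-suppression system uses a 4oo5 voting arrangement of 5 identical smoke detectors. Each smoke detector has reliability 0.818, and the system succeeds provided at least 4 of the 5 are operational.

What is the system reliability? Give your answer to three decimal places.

R = Σ_{i=4}^{5} C(5,i) p^i (1−p)^{5−i} with p = 0.818
C(5,4)·0.818^4·0.182^1 = 0.40743
C(5,5)·0.818^5·0.182^0 = 0.36624
Sum = 0.774

0.774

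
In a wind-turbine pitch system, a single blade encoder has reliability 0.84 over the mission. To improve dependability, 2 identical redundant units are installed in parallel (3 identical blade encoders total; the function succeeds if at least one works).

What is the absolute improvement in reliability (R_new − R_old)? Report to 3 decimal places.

R_before = 0.84
R_after = 1 − (1 − 0.84)^3 = 0.996
ΔR = 0.996 − 0.84 = 0.156

0.156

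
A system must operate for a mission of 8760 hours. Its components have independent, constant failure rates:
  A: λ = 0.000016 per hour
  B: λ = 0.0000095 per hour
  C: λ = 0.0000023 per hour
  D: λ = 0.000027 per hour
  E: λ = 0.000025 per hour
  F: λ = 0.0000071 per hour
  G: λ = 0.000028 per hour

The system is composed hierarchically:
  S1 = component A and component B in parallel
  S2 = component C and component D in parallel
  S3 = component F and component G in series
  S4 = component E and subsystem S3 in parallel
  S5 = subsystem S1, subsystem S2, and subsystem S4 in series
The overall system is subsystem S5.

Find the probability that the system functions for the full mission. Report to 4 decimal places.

R(A) = exp(−0.000016 × 8760) = 0.869219
R(B) = exp(−0.0000095 × 8760) = 0.920149
R(C) = exp(−0.0000023 × 8760) = 0.980054
R(D) = exp(−0.000027 × 8760) = 0.789370
R(E) = exp(−0.000025 × 8760) = 0.803322
R(F) = exp(−0.0000071 × 8760) = 0.939699
R(G) = exp(−0.000028 × 8760) = 0.782485
Parallel (A and B): 1 − (1 − 0.869219)(1 − 0.920149) = 0.989557
Parallel (C and D): 1 − (1 − 0.980054)(1 − 0.789370) = 0.995799
Series (F and G): 0.939699 × 0.782485 = 0.735300
Parallel (E and [0.735300]): 1 − (1 − 0.803322)(1 − 0.735300) = 0.947939
Series ([0.989557], [0.995799], and [0.947939]): 0.989557 × 0.995799 × 0.947939 = 0.9341

0.9341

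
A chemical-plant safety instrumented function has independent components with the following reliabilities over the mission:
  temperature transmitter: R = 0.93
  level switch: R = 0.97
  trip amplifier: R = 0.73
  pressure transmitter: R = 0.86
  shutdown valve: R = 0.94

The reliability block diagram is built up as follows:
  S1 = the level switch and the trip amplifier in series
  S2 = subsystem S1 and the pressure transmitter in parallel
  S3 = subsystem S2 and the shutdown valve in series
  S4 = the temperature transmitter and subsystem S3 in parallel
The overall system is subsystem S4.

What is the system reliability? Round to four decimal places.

0.9931

Series (level switch and trip amplifier): 0.970000 × 0.730000 = 0.708100
Parallel ([0.708100] and pressure transmitter): 1 − (1 − 0.708100)(1 − 0.860000) = 0.959134
Series ([0.959134] and shutdown valve): 0.959134 × 0.940000 = 0.901586
Parallel (temperature transmitter and [0.901586]): 1 − (1 − 0.930000)(1 − 0.901586) = 0.9931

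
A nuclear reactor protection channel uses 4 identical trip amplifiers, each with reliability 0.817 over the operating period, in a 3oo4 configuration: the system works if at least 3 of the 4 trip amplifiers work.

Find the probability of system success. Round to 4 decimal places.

R = Σ_{i=3}^{4} C(4,i) p^i (1−p)^{4−i} with p = 0.817
C(4,3)·0.817^3·0.183^1 = 0.399188
C(4,4)·0.817^4·0.183^0 = 0.445542
Sum = 0.8447

0.8447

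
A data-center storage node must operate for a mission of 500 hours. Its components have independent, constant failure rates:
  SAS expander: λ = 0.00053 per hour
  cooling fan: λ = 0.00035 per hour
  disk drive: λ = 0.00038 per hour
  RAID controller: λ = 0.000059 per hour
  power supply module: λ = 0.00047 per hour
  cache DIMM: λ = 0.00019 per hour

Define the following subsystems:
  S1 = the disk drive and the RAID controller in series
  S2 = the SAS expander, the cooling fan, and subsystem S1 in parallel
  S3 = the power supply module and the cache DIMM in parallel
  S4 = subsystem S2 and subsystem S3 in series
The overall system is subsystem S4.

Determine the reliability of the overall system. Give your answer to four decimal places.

0.9738

R(SAS expander) = exp(−0.00053 × 500) = 0.767206
R(cooling fan) = exp(−0.00035 × 500) = 0.839457
R(disk drive) = exp(−0.00038 × 500) = 0.826959
R(RAID controller) = exp(−0.000059 × 500) = 0.970931
R(power supply module) = exp(−0.00047 × 500) = 0.790571
R(cache DIMM) = exp(−0.00019 × 500) = 0.909373
Series (disk drive and RAID controller): 0.826959 × 0.970931 = 0.802920
Parallel (SAS expander, cooling fan, and [0.802920]): 1 − (1 − 0.767206)(1 − 0.839457)(1 − 0.802920) = 0.992634
Parallel (power supply module and cache DIMM): 1 − (1 − 0.790571)(1 − 0.909373) = 0.981020
Series ([0.992634] and [0.981020]): 0.992634 × 0.981020 = 0.9738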